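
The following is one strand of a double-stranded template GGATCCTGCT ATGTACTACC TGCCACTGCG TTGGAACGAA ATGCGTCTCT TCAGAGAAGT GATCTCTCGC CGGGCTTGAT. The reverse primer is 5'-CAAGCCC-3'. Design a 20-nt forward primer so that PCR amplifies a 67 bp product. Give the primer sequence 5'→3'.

5'-TGTACTACCTGCCACTGCGT-3'

The reverse primer's reverse complement GGGCTTG matches the template at positions 72–78, so the product ends at position 78.
A 67 bp product then starts at position 78 − 67 + 1 = 12.
The forward primer is identical to the top strand there: TGTACTACCTGCCACTGCGT.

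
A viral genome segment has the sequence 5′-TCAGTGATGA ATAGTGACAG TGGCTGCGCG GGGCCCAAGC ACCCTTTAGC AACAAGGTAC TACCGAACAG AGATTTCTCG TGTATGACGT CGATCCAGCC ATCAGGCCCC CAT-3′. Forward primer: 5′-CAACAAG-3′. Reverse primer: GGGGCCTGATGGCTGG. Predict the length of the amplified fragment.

61 bp

The forward primer matches the template at positions 50–56.
Reverse complement of the reverse primer: CCAGCCATCAGGCCCC. This occurs on the top strand at positions 95–110.
The product runs from position 50 to position 110, so its length is 110 − 50 + 1 = 61 bp.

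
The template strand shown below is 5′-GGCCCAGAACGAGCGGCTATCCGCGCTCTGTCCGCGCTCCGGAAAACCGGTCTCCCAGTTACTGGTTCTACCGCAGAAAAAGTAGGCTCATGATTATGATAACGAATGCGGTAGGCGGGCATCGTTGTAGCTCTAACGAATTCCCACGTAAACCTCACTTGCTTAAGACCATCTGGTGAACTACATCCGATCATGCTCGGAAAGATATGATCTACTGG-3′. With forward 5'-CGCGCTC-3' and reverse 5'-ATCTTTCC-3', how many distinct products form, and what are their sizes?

The forward primer CGCGCTC matches the top strand at positions 22–28, 33–39.
The reverse primer's reverse complement is GGAAAGAT, matching at positions 199–206.
Each forward site pairs with the reverse site to give a product ending at position 206: sizes 185, 174 bp.

Two products: 185 bp, 174 bp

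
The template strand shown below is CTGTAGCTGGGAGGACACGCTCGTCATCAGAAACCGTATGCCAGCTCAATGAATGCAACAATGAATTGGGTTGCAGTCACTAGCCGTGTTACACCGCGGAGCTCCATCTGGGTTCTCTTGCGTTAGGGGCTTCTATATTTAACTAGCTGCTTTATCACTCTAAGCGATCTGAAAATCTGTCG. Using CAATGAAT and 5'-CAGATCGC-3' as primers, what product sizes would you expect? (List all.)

The forward primer CAATGAAT matches the top strand at positions 47–54, 59–66.
The reverse primer's reverse complement is GCGATCTG, matching at positions 164–171.
Each forward site pairs with the reverse site to give a product ending at position 171: sizes 125, 113 bp.

125 bp, 113 bp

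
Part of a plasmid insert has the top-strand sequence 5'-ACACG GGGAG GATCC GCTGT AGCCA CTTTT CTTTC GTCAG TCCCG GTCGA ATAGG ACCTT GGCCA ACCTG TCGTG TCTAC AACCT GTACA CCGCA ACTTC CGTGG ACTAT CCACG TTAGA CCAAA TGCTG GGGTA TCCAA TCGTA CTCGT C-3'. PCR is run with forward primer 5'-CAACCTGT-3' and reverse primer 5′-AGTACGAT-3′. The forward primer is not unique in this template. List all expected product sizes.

The forward primer CAACCTGT matches the top strand at positions 64–71, 80–87.
The reverse primer's reverse complement is ATCGTACT, matching at positions 140–147.
Each forward site pairs with the reverse site to give a product ending at position 147: sizes 84, 68 bp.

84 bp, 68 bp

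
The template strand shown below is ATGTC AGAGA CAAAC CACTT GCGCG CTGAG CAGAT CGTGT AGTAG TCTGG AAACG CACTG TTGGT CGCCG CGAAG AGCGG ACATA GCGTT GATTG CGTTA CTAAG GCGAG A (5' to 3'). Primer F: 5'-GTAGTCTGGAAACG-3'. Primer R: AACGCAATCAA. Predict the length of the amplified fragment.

58 bp

The forward primer matches the template at positions 42–55.
Taking the reverse complement of AACGCAATCAA gives TTGATTGCGTT, found at positions 89–99 on the template; the primer anneals here to the top strand with its 3' end pointing upstream.
Product length = (reverse-primer end) − (forward-primer start) + 1 = 99 − 42 + 1 = 58 bp.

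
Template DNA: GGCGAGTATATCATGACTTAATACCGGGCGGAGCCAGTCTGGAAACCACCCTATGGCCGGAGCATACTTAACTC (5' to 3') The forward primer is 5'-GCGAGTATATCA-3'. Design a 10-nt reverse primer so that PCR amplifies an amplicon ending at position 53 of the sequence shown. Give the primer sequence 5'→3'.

The forward primer binds at positions 2–13; the product's 3' end on the top strand is position 53.
The reverse primer anneals to the top strand over positions 44–53, i.e. to AACCACCCTA.
Its sequence written 5'→3' is the reverse complement: TAGGGTGGTT.

5'-TAGGGTGGTT-3'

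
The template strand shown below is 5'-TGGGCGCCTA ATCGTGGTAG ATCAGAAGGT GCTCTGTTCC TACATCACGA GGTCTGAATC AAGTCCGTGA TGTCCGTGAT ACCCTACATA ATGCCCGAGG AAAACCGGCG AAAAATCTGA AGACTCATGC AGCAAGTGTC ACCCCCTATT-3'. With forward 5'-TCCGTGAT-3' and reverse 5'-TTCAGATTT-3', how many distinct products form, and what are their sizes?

The forward primer TCCGTGAT matches the top strand at positions 64–71, 73–80.
The reverse primer's reverse complement is AAATCTGAA, matching at positions 113–121.
Each forward site pairs with the reverse site to give a product ending at position 121: sizes 58, 49 bp.

Two products: 58 bp, 49 bp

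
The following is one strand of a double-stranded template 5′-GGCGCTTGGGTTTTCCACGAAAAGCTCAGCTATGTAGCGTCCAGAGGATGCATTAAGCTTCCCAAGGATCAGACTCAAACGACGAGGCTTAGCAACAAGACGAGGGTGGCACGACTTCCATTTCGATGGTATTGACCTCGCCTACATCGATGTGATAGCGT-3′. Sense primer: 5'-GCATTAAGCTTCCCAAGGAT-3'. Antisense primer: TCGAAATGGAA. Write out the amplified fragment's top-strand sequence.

5'-GCATTAAGCTTCCCAAGGATCAGACTCAAACGACGAGGCTTAGCAACAAGACGAGGGTGGCACGACTTCCATTTCGA-3'

Scanning the template, GCATTAAGCTTCCCAAGGAT occurs at positions 50–69; this primer anneals to the bottom strand there with its 3' end pointing downstream.
Taking the reverse complement of TCGAAATGGAA gives TTCCATTTCGA, found at positions 116–126 on the template; the primer anneals here to the top strand with its 3' end pointing upstream.
The product is the template from position 50 through 126 (77 bp).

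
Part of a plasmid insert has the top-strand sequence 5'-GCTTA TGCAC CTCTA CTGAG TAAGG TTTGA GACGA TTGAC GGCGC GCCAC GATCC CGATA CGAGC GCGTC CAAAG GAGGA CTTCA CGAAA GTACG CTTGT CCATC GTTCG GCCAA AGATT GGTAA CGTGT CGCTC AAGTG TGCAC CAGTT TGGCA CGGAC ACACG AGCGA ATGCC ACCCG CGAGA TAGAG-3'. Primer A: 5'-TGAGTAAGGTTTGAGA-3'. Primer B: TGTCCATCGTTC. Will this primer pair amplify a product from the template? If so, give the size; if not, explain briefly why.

No product — both primers anneal to the same strand and extend in the same direction.

Primer A (TGAGTAAGGTTTGAGA) matches the top strand at positions 17–32 (3' end points downstream).
Primer B (TGTCCATCGTTC) also matches the top strand directly, at positions 98–109 — its reverse complement GAACGATGGACA is not present.
Both primers anneal to the bottom strand with 3' ends pointing the same way, so neither can prime synthesis back toward the other.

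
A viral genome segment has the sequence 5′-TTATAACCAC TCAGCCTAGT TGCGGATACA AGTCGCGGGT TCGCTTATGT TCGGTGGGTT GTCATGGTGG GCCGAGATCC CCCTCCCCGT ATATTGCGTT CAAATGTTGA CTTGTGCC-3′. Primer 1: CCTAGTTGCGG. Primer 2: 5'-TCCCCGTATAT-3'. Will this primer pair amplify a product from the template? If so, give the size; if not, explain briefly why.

No product — both primers anneal to the same strand and extend in the same direction.

Primer 1 (CCTAGTTGCGG) matches the top strand at positions 15–25 (3' end points downstream).
Primer 2 (TCCCCGTATAT) also matches the top strand directly, at positions 84–94 — its reverse complement ATATACGGGGA is not present.
Both primers anneal to the bottom strand with 3' ends pointing the same way, so neither can prime synthesis back toward the other.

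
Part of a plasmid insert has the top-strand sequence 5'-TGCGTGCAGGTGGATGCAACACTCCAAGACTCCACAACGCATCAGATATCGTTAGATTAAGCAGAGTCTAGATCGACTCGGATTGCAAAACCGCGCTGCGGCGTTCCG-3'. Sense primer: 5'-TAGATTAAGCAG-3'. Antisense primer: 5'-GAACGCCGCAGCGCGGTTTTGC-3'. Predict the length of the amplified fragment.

54 bp

The forward primer matches the template at positions 53–64.
The reverse primer's reverse complement is GCAAAACCGCGCTGCGGCGTTC, which matches the template at positions 85–106.
Amplicon spans positions 53–106: 54 bp.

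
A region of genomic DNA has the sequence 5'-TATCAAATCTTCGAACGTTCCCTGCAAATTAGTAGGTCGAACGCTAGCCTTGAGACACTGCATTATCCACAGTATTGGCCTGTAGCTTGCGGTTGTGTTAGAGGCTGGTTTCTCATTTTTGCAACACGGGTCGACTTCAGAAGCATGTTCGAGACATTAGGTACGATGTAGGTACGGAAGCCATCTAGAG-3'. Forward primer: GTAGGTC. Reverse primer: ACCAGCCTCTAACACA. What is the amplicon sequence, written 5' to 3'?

5'-GTAGGTCGAACGCTAGCCTTGAGACACTGCATTATCCACAGTATTGGCCTGTAGCTTGCGGTTGTGTTAGAGGCTGGT-3'

Forward primer GTAGGTC is found on the top strand at positions 32–38.
Taking the reverse complement of ACCAGCCTCTAACACA gives TGTGTTAGAGGCTGGT, found at positions 94–109 on the template; the primer anneals here to the top strand with its 3' end pointing upstream.
The product is the template from position 32 through 109 (78 bp).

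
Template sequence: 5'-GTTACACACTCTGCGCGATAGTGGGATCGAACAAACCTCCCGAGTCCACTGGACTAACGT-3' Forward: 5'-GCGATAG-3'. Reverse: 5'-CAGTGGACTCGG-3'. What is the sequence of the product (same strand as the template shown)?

The forward primer matches the template at positions 15–21.
Reverse complement of the reverse primer: CCGAGTCCACTG. This occurs on the top strand at positions 40–51.
The product is the template from position 15 through 51 (37 bp).

5'-GCGATAGTGGGATCGAACAAACCTCCCGAGTCCACTG-3'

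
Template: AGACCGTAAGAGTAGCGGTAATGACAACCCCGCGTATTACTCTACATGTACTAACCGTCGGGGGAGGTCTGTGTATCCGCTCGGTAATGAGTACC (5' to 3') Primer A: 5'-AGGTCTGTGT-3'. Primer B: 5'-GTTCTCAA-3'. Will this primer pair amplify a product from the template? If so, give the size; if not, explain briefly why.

No product — primer B has no binding site in the template.

Primer B (GTTCTCAA) does not match the top strand, and its reverse complement TTGAGAAC does not match either.
With no annealing site for primer B, no amplification occurs.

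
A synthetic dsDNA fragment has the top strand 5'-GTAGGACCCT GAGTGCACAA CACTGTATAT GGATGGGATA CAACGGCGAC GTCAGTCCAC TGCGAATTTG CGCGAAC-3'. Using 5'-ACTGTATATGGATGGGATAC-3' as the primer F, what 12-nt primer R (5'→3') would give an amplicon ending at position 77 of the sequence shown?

5'-GTTCGCGCAAAT-3'

The forward primer binds at positions 22–41; the product's 3' end on the top strand is position 77.
The reverse primer anneals to the top strand over positions 66–77, i.e. to ATTTGCGCGAAC.
Its sequence written 5'→3' is the reverse complement: GTTCGCGCAAAT.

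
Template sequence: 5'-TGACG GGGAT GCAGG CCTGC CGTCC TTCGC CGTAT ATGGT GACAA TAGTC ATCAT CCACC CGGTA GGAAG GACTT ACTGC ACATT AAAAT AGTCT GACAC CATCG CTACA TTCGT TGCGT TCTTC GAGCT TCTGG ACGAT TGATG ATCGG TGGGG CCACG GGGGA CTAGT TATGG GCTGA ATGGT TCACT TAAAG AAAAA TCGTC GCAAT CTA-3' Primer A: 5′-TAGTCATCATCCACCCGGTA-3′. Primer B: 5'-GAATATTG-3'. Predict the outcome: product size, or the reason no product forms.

Primer B (GAATATTG) does not match the top strand, and its reverse complement CAATATTC does not match either.
With no annealing site for primer B, no amplification occurs.

No product — primer B has no binding site in the template.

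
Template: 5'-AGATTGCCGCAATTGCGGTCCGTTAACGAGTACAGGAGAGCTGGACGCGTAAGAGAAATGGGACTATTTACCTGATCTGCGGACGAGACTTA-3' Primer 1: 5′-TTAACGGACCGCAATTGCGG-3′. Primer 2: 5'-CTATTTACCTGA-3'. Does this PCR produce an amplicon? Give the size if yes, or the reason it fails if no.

No product — the primers' 3' ends point away from each other.

Primer 1 (TTAACGGACCGCAATTGCGG) has reverse complement CCGCAATTGCGGTCCGTTAA, which matches the top strand at positions 7–26; primer 1 anneals to the top strand there with its 3' end pointing upstream toward position 7.
Primer 2 (CTATTTACCTGA) matches the top strand directly at positions 64–75; it anneals to the bottom strand with its 3' end pointing downstream toward position 75.
The 3' ends diverge (primer 1 extends toward position 1, primer 2 toward position 92), so the primers never converge on a shared product.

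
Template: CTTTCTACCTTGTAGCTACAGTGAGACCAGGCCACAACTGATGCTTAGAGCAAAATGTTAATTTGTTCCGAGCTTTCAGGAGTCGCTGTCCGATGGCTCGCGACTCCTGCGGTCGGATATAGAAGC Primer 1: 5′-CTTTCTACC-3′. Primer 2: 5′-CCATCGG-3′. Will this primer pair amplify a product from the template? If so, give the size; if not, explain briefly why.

Primer 1 (CTTTCTACC) matches the top strand at positions 1–9; it acts as a forward primer.
Primer 2's reverse complement is CCGATGG, matching the top strand at positions 90–96; it acts as a reverse primer.
The 3' ends face each other across positions 1–96, giving a 96 bp product.

Yes — a 96 bp product.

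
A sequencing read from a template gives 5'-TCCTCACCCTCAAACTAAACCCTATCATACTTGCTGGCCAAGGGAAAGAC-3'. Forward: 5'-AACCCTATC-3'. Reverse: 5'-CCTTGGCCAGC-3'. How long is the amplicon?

Scanning the template, AACCCTATC occurs at positions 18–26; this primer anneals to the bottom strand there with its 3' end pointing downstream.
Taking the reverse complement of CCTTGGCCAGC gives GCTGGCCAAGG, found at positions 33–43 on the template; the primer anneals here to the top strand with its 3' end pointing upstream.
The product runs from position 18 to position 43, so its length is 43 − 18 + 1 = 26 bp.

26 bp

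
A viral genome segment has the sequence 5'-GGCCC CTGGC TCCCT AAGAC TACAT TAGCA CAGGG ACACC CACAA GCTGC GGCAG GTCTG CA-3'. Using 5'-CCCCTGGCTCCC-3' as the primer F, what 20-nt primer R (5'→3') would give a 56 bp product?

5'-GACCTGCCGCAGCTTGTGGG-3'

The forward primer binds at positions 3–14, so a 56 bp product ends at position 3 + 56 − 1 = 58.
The reverse primer anneals to the top strand over positions 39–58, i.e. to CCCACAAGCTGCGGCAGGTC.
Its sequence written 5'→3' is the reverse complement: GACCTGCCGCAGCTTGTGGG.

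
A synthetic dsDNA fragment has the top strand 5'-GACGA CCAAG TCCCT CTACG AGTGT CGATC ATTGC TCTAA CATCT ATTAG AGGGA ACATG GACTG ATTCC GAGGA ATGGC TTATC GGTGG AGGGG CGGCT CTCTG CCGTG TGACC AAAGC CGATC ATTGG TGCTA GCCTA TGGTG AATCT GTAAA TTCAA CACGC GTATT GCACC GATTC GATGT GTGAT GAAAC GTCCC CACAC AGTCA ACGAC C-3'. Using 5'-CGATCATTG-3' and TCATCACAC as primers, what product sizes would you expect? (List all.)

167 bp, 72 bp

The forward primer CGATCATTG matches the top strand at positions 26–34, 121–129.
The reverse primer's reverse complement is GTGTGATGA, matching at positions 184–192.
Each forward site pairs with the reverse site to give a product ending at position 192: sizes 167, 72 bp.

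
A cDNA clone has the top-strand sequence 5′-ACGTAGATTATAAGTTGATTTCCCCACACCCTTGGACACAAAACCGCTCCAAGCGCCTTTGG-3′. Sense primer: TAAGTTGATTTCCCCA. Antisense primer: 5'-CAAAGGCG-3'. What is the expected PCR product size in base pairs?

Forward primer TAAGTTGATTTCCCCA is found on the top strand at positions 11–26.
Taking the reverse complement of CAAAGGCG gives CGCCTTTG, found at positions 54–61 on the template; the primer anneals here to the top strand with its 3' end pointing upstream.
Product length = (reverse-primer end) − (forward-primer start) + 1 = 61 − 11 + 1 = 51 bp.

51 bp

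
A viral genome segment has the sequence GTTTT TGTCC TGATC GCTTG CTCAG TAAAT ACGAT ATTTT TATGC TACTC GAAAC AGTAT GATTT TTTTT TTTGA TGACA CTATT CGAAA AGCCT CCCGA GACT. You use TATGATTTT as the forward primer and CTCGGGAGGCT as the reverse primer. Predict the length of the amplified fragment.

Forward primer TATGATTTT is found on the top strand at positions 58–66.
The reverse primer's reverse complement is AGCCTCCCGAG, which matches the template at positions 91–101.
The product runs from position 58 to position 101, so its length is 101 − 58 + 1 = 44 bp.

44 bp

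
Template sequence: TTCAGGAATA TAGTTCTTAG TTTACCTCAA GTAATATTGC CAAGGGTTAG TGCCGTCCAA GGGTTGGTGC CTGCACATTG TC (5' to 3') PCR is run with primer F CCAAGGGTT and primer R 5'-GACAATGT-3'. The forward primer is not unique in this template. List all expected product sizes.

The forward primer CCAAGGGTT matches the top strand at positions 40–48, 57–65.
The reverse primer's reverse complement is ACATTGTC, matching at positions 75–82.
Each forward site pairs with the reverse site to give a product ending at position 82: sizes 43, 26 bp.

43 bp, 26 bp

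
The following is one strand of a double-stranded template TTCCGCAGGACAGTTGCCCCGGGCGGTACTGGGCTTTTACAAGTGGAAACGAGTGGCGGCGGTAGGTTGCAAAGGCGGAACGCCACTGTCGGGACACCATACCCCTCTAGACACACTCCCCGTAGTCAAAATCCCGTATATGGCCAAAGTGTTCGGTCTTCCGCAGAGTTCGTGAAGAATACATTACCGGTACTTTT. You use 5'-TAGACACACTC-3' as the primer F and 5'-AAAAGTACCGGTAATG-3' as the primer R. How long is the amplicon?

90 bp

The forward primer matches the template at positions 108–118.
Reverse complement of the reverse primer: CATTACCGGTACTTTT. This occurs on the top strand at positions 182–197.
Product length = (reverse-primer end) − (forward-primer start) + 1 = 197 − 108 + 1 = 90 bp.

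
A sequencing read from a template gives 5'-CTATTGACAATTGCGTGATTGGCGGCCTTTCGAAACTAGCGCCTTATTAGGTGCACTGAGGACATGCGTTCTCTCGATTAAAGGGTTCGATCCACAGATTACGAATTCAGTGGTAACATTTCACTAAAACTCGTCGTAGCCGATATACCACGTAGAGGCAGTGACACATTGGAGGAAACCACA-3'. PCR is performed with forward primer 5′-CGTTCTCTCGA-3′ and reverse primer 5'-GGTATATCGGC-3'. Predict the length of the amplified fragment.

83 bp

Forward primer CGTTCTCTCGA is found on the top strand at positions 67–77.
Taking the reverse complement of GGTATATCGGC gives GCCGATATACC, found at positions 139–149 on the template; the primer anneals here to the top strand with its 3' end pointing upstream.
The product runs from position 67 to position 149, so its length is 149 − 67 + 1 = 83 bp.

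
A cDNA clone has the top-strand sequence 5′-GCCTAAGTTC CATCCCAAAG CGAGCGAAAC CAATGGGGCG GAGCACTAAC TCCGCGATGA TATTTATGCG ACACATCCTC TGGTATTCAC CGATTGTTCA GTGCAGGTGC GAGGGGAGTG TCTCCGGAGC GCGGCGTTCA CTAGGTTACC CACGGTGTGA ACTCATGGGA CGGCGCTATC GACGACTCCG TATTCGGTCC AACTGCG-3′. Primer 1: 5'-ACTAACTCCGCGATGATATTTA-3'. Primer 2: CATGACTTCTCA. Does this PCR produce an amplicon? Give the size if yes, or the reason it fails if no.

No product — primer 2 has no binding site in the template.

Primer 2 (CATGACTTCTCA) does not match the top strand, and its reverse complement TGAGAAGTCATG does not match either.
With no annealing site for primer 2, no amplification occurs.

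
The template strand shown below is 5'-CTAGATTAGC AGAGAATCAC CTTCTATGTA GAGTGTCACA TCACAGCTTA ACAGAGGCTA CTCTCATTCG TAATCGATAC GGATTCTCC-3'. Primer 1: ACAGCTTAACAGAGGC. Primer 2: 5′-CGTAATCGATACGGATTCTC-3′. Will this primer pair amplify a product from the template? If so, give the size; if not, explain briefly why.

Primer 1 (ACAGCTTAACAGAGGC) matches the top strand at positions 43–58 (3' end points downstream).
Primer 2 (CGTAATCGATACGGATTCTC) also matches the top strand directly, at positions 69–88 — its reverse complement GAGAATCCGTATCGATTACG is not present.
Both primers anneal to the bottom strand with 3' ends pointing the same way, so neither can prime synthesis back toward the other.

No product — both primers anneal to the same strand and extend in the same direction.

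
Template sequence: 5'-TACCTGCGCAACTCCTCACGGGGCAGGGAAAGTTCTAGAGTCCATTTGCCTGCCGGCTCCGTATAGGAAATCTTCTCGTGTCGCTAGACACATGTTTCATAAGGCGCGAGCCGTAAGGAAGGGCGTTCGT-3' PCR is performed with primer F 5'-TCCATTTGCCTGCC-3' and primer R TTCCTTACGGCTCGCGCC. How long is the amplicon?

80 bp

Scanning the template, TCCATTTGCCTGCC occurs at positions 41–54; this primer anneals to the bottom strand there with its 3' end pointing downstream.
The reverse primer's reverse complement is GGCGCGAGCCGTAAGGAA, which matches the template at positions 103–120.
Product length = (reverse-primer end) − (forward-primer start) + 1 = 120 − 41 + 1 = 80 bp.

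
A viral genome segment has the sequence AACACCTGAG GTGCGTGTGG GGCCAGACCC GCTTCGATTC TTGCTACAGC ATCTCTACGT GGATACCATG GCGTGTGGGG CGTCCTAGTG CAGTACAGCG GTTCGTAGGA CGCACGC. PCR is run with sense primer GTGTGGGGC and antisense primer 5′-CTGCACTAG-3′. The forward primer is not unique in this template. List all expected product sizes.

79 bp, 21 bp

The forward primer GTGTGGGGC matches the top strand at positions 15–23, 73–81.
The reverse primer's reverse complement is CTAGTGCAG, matching at positions 85–93.
Each forward site pairs with the reverse site to give a product ending at position 93: sizes 79, 21 bp.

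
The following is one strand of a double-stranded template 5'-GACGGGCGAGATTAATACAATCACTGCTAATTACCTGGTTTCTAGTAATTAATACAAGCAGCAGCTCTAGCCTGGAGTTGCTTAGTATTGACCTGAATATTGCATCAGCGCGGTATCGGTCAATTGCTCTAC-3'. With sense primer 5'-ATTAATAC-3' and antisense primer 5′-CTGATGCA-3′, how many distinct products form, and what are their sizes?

Two products: 98 bp, 61 bp

The forward primer ATTAATAC matches the top strand at positions 11–18, 48–55.
The reverse primer's reverse complement is TGCATCAG, matching at positions 101–108.
Each forward site pairs with the reverse site to give a product ending at position 108: sizes 98, 61 bp.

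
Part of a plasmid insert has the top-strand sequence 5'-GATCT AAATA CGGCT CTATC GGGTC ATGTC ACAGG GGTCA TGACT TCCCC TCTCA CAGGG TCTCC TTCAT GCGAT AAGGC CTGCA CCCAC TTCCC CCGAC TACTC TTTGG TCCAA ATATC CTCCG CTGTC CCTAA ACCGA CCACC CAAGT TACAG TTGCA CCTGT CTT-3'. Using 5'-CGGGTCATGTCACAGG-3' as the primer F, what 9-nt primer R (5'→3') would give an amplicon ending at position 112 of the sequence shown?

The forward primer binds at positions 20–35; the product's 3' end on the top strand is position 112.
The reverse primer anneals to the top strand over positions 104–112, i.e. to TCTTTGGTC.
Its sequence written 5'→3' is the reverse complement: GACCAAAGA.

5'-GACCAAAGA-3'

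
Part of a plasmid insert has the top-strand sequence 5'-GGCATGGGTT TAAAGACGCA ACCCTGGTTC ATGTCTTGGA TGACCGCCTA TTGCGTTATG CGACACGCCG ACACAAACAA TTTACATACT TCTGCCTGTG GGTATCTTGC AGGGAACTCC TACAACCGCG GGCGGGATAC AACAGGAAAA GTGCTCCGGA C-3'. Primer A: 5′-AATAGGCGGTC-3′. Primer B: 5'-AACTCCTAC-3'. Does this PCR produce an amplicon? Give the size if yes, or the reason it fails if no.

Primer A (AATAGGCGGTC) has reverse complement GACCGCCTATT, which matches the top strand at positions 42–52; primer A anneals to the top strand there with its 3' end pointing upstream toward position 42.
Primer B (AACTCCTAC) matches the top strand directly at positions 115–123; it anneals to the bottom strand with its 3' end pointing downstream toward position 123.
The 3' ends diverge (primer A extends toward position 1, primer B toward position 161), so the primers never converge on a shared product.

No product — the primers' 3' ends point away from each other.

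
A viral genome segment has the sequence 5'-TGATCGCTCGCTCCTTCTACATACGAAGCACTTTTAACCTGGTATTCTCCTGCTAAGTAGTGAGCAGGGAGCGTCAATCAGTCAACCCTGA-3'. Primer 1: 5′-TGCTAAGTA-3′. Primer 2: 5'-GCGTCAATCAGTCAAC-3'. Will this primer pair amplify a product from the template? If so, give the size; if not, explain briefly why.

No product — both primers anneal to the same strand and extend in the same direction.

Primer 1 (TGCTAAGTA) matches the top strand at positions 51–59 (3' end points downstream).
Primer 2 (GCGTCAATCAGTCAAC) also matches the top strand directly, at positions 71–86 — its reverse complement GTTGACTGATTGACGC is not present.
Both primers anneal to the bottom strand with 3' ends pointing the same way, so neither can prime synthesis back toward the other.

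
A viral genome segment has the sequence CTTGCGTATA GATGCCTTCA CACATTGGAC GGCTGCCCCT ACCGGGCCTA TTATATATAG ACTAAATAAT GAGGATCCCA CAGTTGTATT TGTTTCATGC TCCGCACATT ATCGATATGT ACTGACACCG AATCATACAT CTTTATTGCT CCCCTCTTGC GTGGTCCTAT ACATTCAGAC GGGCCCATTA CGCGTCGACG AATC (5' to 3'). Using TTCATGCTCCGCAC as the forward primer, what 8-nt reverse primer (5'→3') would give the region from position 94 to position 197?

5'-CGACGCGT-3'

The product's 3' end on the top strand is position 197.
The reverse primer anneals to the top strand over positions 190–197, i.e. to ACGCGTCG.
Its sequence written 5'→3' is the reverse complement: CGACGCGT.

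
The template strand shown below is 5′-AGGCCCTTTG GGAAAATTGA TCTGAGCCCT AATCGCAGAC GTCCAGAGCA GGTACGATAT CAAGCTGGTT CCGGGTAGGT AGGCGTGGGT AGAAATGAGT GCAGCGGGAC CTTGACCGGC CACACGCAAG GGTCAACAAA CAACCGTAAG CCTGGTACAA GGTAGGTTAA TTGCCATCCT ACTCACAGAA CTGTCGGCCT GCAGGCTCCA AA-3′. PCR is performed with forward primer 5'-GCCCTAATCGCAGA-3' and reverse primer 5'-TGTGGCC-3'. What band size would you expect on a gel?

99 bp

The forward primer matches the template at positions 26–39.
Taking the reverse complement of TGTGGCC gives GGCCACA, found at positions 118–124 on the template; the primer anneals here to the top strand with its 3' end pointing upstream.
Amplicon spans positions 26–124: 99 bp.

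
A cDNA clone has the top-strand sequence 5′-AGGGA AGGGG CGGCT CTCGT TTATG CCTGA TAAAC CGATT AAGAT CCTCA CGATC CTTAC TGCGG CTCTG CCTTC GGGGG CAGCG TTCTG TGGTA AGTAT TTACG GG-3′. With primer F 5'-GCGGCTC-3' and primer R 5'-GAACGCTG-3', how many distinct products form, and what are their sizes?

Two products: 79 bp, 27 bp

The forward primer GCGGCTC matches the top strand at positions 10–16, 62–68.
The reverse primer's reverse complement is CAGCGTTC, matching at positions 81–88.
Each forward site pairs with the reverse site to give a product ending at position 88: sizes 79, 27 bp.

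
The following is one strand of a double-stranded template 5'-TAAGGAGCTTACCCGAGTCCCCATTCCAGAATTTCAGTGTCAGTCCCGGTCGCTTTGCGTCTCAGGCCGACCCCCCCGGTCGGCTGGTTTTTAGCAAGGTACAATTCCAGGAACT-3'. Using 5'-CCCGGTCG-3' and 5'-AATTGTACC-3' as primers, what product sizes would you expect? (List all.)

62 bp, 32 bp

The forward primer CCCGGTCG matches the top strand at positions 45–52, 75–82.
The reverse primer's reverse complement is GGTACAATT, matching at positions 98–106.
Each forward site pairs with the reverse site to give a product ending at position 106: sizes 62, 32 bp.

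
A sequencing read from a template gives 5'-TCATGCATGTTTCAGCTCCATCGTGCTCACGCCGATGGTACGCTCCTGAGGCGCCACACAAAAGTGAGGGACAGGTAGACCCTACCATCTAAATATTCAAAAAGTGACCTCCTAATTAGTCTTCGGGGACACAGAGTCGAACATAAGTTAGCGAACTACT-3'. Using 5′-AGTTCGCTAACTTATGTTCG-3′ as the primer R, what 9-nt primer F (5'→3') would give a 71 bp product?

5'-ATCTAAATA-3'

The reverse primer's reverse complement CGAACATAAGTTAGCGAACT matches the template at positions 138–157, so the product ends at position 157.
A 71 bp product then starts at position 157 − 71 + 1 = 87.
The forward primer is identical to the top strand there: ATCTAAATA.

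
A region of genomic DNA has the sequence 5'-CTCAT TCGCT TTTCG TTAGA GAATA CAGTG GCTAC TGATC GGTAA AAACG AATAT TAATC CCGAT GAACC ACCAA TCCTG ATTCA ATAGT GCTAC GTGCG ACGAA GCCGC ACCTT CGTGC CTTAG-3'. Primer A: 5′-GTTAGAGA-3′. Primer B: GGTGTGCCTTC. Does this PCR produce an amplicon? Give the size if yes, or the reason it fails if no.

Primer B (GGTGTGCCTTC) does not match the top strand, and its reverse complement GAAGGCACACC does not match either.
With no annealing site for primer B, no amplification occurs.

No product — primer B has no binding site in the template.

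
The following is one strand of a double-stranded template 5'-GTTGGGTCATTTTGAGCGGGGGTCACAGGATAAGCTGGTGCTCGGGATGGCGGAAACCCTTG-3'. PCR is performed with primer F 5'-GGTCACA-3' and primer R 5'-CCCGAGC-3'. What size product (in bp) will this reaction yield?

26 bp

Forward primer GGTCACA is found on the top strand at positions 21–27.
Reverse complement of the reverse primer: GCTCGGG. This occurs on the top strand at positions 40–46.
Amplicon spans positions 21–46: 26 bp.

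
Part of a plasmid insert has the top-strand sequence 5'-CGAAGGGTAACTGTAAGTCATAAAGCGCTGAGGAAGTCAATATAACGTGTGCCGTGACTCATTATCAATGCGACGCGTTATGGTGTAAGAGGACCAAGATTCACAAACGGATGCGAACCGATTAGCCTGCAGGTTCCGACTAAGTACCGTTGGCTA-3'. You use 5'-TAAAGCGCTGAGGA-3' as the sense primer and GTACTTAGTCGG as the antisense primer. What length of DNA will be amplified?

Scanning the template, TAAAGCGCTGAGGA occurs at positions 21–34; this primer anneals to the bottom strand there with its 3' end pointing downstream.
The reverse primer's reverse complement is CCGACTAAGTAC, which matches the template at positions 136–147.
The product runs from position 21 to position 147, so its length is 147 − 21 + 1 = 127 bp.

127 bp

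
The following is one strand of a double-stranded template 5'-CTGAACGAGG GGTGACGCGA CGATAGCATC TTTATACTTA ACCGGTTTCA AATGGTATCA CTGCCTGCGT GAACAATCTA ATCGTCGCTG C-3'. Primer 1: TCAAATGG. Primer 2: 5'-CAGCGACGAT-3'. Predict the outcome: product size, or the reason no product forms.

Yes — a 43 bp product.

Primer 1 (TCAAATGG) matches the top strand at positions 48–55; it acts as a forward primer.
Primer 2's reverse complement is ATCGTCGCTG, matching the top strand at positions 81–90; it acts as a reverse primer.
The 3' ends face each other across positions 48–90, giving a 43 bp product.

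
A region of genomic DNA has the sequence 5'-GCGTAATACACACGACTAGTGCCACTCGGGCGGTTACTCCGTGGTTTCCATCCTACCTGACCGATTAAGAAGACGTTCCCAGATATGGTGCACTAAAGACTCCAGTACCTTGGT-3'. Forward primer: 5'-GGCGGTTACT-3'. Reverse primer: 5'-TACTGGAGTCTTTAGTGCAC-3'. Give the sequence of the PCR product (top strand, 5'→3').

5'-GGCGGTTACTCCGTGGTTTCCATCCTACCTGACCGATTAAGAAGACGTTCCCAGATATGGTGCACTAAAGACTCCAGTA-3'

Forward primer GGCGGTTACT is found on the top strand at positions 29–38.
Taking the reverse complement of TACTGGAGTCTTTAGTGCAC gives GTGCACTAAAGACTCCAGTA, found at positions 88–107 on the template; the primer anneals here to the top strand with its 3' end pointing upstream.
The product is the template from position 29 through 107 (79 bp).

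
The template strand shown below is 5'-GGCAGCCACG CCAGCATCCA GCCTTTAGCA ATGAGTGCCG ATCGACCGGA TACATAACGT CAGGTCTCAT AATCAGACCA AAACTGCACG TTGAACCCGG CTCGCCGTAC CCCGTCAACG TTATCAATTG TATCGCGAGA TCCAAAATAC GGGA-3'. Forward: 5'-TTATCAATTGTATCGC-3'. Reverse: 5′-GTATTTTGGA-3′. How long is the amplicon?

30 bp

Scanning the template, TTATCAATTGTATCGC occurs at positions 121–136; this primer anneals to the bottom strand there with its 3' end pointing downstream.
Taking the reverse complement of GTATTTTGGA gives TCCAAAATAC, found at positions 141–150 on the template; the primer anneals here to the top strand with its 3' end pointing upstream.
Amplicon spans positions 121–150: 30 bp.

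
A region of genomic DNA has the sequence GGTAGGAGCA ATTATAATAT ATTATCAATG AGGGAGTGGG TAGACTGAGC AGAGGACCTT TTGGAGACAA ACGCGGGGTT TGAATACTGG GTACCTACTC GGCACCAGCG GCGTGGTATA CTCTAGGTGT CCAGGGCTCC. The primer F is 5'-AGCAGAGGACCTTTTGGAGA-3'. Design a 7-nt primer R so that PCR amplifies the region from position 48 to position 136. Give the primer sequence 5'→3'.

The product's 3' end on the top strand is position 136.
The reverse primer anneals to the top strand over positions 130–136, i.e. to TCCAGGG.
Its sequence written 5'→3' is the reverse complement: CCCTGGA.

5'-CCCTGGA-3'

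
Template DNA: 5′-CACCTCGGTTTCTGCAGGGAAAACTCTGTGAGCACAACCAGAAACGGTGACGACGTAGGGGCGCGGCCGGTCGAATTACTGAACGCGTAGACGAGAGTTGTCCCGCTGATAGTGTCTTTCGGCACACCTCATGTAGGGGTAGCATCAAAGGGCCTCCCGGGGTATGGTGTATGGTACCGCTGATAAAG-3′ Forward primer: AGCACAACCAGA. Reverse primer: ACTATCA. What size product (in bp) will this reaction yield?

83 bp

Forward primer AGCACAACCAGA is found on the top strand at positions 31–42.
The reverse primer's reverse complement is TGATAGT, which matches the template at positions 107–113.
The product runs from position 31 to position 113, so its length is 113 − 31 + 1 = 83 bp.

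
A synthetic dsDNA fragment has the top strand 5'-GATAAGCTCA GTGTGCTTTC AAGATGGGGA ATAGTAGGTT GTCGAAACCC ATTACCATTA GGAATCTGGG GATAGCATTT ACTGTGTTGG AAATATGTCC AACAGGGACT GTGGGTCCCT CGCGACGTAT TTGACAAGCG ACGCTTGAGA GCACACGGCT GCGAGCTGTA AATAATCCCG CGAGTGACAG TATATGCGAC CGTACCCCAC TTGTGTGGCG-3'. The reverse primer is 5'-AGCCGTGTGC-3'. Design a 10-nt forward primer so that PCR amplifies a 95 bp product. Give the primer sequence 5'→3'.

The reverse primer's reverse complement GCACACGGCT matches the template at positions 151–160, so the product ends at position 160.
A 95 bp product then starts at position 160 − 95 + 1 = 66.
The forward primer is identical to the top strand there: CTGGGGATAG.

5'-CTGGGGATAG-3'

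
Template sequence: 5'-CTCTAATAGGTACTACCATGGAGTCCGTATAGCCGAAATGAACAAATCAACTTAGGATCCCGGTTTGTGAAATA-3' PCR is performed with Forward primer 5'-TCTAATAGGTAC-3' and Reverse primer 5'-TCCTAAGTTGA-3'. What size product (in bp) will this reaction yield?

Scanning the template, TCTAATAGGTAC occurs at positions 2–13; this primer anneals to the bottom strand there with its 3' end pointing downstream.
Taking the reverse complement of TCCTAAGTTGA gives TCAACTTAGGA, found at positions 47–57 on the template; the primer anneals here to the top strand with its 3' end pointing upstream.
Amplicon spans positions 2–57: 56 bp.

56 bp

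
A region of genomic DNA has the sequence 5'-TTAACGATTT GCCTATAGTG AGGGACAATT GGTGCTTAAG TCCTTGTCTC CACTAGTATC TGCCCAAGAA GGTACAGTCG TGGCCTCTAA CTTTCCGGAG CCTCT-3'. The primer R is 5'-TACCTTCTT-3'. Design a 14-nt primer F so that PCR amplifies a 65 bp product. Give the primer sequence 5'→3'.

The reverse primer's reverse complement AAGAAGGTA matches the template at positions 66–74, so the product ends at position 74.
A 65 bp product then starts at position 74 − 65 + 1 = 10.
The forward primer is identical to the top strand there: TGCCTATAGTGAGG.

5'-TGCCTATAGTGAGG-3'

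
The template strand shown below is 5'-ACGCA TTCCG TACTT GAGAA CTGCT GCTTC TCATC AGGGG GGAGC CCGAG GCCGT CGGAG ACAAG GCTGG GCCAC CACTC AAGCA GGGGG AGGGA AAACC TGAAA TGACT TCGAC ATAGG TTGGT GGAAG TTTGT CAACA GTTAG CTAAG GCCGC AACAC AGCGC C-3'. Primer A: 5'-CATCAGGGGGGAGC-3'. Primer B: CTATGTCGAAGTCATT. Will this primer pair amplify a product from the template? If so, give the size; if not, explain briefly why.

Primer A (CATCAGGGGGGAGC) matches the top strand at positions 32–45; it acts as a forward primer.
Primer B's reverse complement is AATGACTTCGACATAG, matching the top strand at positions 104–119; it acts as a reverse primer.
The 3' ends face each other across positions 32–119, giving an 88 bp product.

Yes — an 88 bp product.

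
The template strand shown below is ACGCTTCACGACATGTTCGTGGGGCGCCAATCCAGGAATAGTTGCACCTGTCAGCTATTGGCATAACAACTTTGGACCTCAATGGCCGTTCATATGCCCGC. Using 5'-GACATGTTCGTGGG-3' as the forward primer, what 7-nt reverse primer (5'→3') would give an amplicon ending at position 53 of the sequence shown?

5'-TGACAGG-3'

The forward primer binds at positions 10–23; the product's 3' end on the top strand is position 53.
The reverse primer anneals to the top strand over positions 47–53, i.e. to CCTGTCA.
Its sequence written 5'→3' is the reverse complement: TGACAGG.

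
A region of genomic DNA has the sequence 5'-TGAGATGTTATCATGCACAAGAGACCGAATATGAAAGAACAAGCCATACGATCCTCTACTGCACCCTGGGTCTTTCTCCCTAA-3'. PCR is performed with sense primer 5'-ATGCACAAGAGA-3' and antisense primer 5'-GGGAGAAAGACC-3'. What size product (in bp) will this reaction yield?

68 bp

The forward primer matches the template at positions 13–24.
Reverse complement of the reverse primer: GGTCTTTCTCCC. This occurs on the top strand at positions 69–80.
Product length = (reverse-primer end) − (forward-primer start) + 1 = 80 − 13 + 1 = 68 bp.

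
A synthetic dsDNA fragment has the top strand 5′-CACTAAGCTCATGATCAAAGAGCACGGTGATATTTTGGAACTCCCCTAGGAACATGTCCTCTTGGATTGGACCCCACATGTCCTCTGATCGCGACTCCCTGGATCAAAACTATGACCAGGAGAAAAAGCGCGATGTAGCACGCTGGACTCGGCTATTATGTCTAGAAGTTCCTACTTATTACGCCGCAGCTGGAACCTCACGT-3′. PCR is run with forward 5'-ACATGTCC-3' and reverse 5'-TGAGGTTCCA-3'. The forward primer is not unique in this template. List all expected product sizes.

The forward primer ACATGTCC matches the top strand at positions 52–59, 76–83.
The reverse primer's reverse complement is TGGAACCTCA, matching at positions 191–200.
Each forward site pairs with the reverse site to give a product ending at position 200: sizes 149, 125 bp.

149 bp, 125 bp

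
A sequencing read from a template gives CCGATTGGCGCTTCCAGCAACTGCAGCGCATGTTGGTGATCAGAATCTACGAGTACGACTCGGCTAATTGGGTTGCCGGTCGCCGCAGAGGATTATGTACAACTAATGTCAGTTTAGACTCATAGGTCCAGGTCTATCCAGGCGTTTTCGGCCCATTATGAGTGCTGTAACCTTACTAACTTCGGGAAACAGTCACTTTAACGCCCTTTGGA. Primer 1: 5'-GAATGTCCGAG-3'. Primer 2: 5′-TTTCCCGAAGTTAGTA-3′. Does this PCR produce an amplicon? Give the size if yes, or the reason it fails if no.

No product — primer 1 has no binding site in the template.

Primer 1 (GAATGTCCGAG) does not match the top strand, and its reverse complement CTCGGACATTC does not match either.
With no annealing site for primer 1, no amplification occurs.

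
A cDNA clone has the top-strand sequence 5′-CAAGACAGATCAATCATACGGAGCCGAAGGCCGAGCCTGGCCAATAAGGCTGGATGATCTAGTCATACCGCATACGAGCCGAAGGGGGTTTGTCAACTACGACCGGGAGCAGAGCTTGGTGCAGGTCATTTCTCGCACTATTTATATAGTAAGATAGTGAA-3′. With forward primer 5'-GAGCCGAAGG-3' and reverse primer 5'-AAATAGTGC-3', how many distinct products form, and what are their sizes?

The forward primer GAGCCGAAGG matches the top strand at positions 21–30, 76–85.
The reverse primer's reverse complement is GCACTATTT, matching at positions 135–143.
Each forward site pairs with the reverse site to give a product ending at position 143: sizes 123, 68 bp.

Two products: 123 bp, 68 bp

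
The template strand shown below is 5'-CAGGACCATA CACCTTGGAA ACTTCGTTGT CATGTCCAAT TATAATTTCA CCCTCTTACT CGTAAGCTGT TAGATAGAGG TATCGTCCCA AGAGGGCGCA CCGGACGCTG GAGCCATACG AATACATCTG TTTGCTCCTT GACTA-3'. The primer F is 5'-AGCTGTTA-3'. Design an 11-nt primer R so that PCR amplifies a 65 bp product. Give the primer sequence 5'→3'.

The forward primer binds at positions 65–72, so a 65 bp product ends at position 65 + 65 − 1 = 129.
The reverse primer anneals to the top strand over positions 119–129, i.e. to CGAATACATCT.
Its sequence written 5'→3' is the reverse complement: AGATGTATTCG.

5'-AGATGTATTCG-3'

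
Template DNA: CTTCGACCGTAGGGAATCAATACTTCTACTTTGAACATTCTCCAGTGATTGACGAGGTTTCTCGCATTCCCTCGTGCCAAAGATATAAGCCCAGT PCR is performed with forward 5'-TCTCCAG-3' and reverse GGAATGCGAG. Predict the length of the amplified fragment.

32 bp

Forward primer TCTCCAG is found on the top strand at positions 39–45.
Taking the reverse complement of GGAATGCGAG gives CTCGCATTCC, found at positions 61–70 on the template; the primer anneals here to the top strand with its 3' end pointing upstream.
Product length = (reverse-primer end) − (forward-primer start) + 1 = 70 − 39 + 1 = 32 bp.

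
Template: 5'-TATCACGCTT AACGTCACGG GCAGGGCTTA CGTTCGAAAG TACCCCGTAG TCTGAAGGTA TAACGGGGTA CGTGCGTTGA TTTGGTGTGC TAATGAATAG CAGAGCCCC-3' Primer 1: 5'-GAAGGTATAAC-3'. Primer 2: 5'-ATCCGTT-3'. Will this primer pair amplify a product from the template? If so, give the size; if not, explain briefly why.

No product — primer 2 has no binding site in the template.

Primer 2 (ATCCGTT) does not match the top strand, and its reverse complement AACGGAT does not match either.
With no annealing site for primer 2, no amplification occurs.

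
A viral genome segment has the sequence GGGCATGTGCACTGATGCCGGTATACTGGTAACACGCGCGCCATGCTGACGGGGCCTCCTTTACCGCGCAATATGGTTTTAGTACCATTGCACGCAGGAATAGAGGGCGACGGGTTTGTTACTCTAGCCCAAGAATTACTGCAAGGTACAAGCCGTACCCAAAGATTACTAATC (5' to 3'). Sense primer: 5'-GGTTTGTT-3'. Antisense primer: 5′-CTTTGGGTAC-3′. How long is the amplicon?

52 bp

Scanning the template, GGTTTGTT occurs at positions 113–120; this primer anneals to the bottom strand there with its 3' end pointing downstream.
Taking the reverse complement of CTTTGGGTAC gives GTACCCAAAG, found at positions 155–164 on the template; the primer anneals here to the top strand with its 3' end pointing upstream.
Amplicon spans positions 113–164: 52 bp.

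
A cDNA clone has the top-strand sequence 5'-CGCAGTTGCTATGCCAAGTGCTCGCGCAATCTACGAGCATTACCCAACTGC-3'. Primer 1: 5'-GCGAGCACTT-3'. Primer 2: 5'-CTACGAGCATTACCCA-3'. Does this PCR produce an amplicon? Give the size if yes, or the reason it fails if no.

Primer 1 (GCGAGCACTT) has reverse complement AAGTGCTCGC, which matches the top strand at positions 16–25; primer 1 anneals to the top strand there with its 3' end pointing upstream toward position 16.
Primer 2 (CTACGAGCATTACCCA) matches the top strand directly at positions 31–46; it anneals to the bottom strand with its 3' end pointing downstream toward position 46.
The 3' ends diverge (primer 1 extends toward position 1, primer 2 toward position 51), so the primers never converge on a shared product.

No product — the primers' 3' ends point away from each other.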